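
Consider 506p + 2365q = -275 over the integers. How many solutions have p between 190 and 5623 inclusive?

gcd(2365, 506) = 11  (2365 = 4×506 + 341, 506 = 1×341 + 165, 341 = 2×165 + 11, 165 = 15×11).
Back-substituting, 506×(-14) + 2365×(3) = 11.
Scale by -25: particular solution (350, -75); reduce p mod 215: (135, -29).
General solution: p = 135 + 215t, q = -29 - 46t for integer t.
190 ≤ 135 + 215t ≤ 5623 gives t ∈ [1, 25], which is 25 values.

25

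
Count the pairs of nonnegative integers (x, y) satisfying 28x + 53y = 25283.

17

gcd(53, 28) = 1  (53 = 1×28 + 25, 28 = 1×25 + 3, 25 = 8×3 + 1, 3 = 3×1).
Back-substituting, 28×(-17) + 53×(9) = 1.
Scale by 25283: one solution is (-429811, 227547). Reduce x mod 53: (19, 467).
General: x = 19 + 53t, y = 467 - 28t.
x ≥ 0 ⇒ t ≥ 0; y ≥ 0 ⇒ t ≤ 16. So t ∈ [0, 16]: 17 solutions.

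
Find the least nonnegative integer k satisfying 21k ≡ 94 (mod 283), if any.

gcd(283, 21):
  283 = 13*21 + 10
  21 = 2*10 + 1
  10 = 10*1
so gcd(283, 21) = 1.
1 divides 94, so solutions exist.
Back-substitute for Bézout coefficients:
  1 = 21 - 2*10
  ... = 21*(27) + 283*(-2)
So 21*(27) ≡ 1 (mod 283); multiply by 94: k ≡ 2538 (mod 283).
Smallest nonnegative: k = 2538 mod 283 = 274.

274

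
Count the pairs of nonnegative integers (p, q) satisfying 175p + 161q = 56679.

14

gcd(175, 161):
  175 = 1*161 + 14
  161 = 11*14 + 7
  14 = 2*7
so gcd(175, 161) = 7.
Back-substitute for Bézout coefficients:
  7 = 161 - 11*14
  ... = 175*(-11) + 161*(12)
Scale by 8097: one solution is (-89067, 97164). Reduce p mod 23: (12, 339).
General: p = 12 + 23t, q = 339 - 25t.
p ≥ 0 ⇒ t ≥ 0; q ≥ 0 ⇒ t ≤ 13. So t ∈ [0, 13]: 14 solutions.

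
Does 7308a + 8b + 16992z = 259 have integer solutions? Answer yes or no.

no

gcd(7308, 8):
  7308 = 913×8 + 4
  8 = 2×4
so gcd(7308, 8) = 4.
gcd(4, 16992) = 4.
4 does not divide 259 (remainder 3), so no integer solutions.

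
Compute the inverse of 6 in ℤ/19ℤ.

16

gcd(19, 6):
  19 = 3·6 + 1
  6 = 6·1
so gcd(19, 6) = 1.
Back-substitute for Bézout coefficients:
  1 = 19 - 3·6
  ... = 6·(-3) + 19·(1)
So 6·-3 ≡ 1 (mod 19), and -3 mod 19 = 16.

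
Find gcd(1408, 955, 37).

gcd(1408, 955) = 1  (1408 = 1·955 + 453, 955 = 2·453 + 49, 453 = 9·49 + 12, 49 = 4·12 + 1, 12 = 12·1).
gcd(1, 37) = 1.

1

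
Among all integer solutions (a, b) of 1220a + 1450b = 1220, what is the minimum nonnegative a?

gcd(1450, 1220) = 10.
10 divides 1220, so solutions exist.
By Bézout, 1220*(63) + 1450*(-53) = 10.
Scale by 1220/10 = 122: (a₀, b₀) = (7686, -6466).
General solution: a = 7686 + 145t, b = -6466 - 122t for integer t.
a ≥ 0: smallest is 7686 mod 145 = 1 (at t = -53), with b = 0.

1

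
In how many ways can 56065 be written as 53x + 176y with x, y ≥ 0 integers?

gcd(176, 53) = 1.
By Bézout, 53*(-83) + 176*(25) = 1.
One solution: (45, 305).
General: x = 45 + 176t, y = 305 - 53t.
x ≥ 0 ⇒ t ≥ 0; y ≥ 0 ⇒ t ≤ 5. So t ∈ [0, 5]: 6 solutions.

6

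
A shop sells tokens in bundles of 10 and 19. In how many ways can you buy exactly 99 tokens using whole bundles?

1

Need nonnegative integers with 10j + 19k = 99.
gcd(10, 19) = 1, and 10·(2) + 19·(-1) = 1.
So (j₀, k₀) = (198, -99); general j = 198 + 19t, k = -99 - 10t.
j ≥ 0 ⇒ t ≥ -10; k ≥ 0 ⇒ t ≤ -10. That's 1 value of t.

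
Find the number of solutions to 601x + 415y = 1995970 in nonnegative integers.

8

gcd(601, 415):
  601 = 1·415 + 186
  415 = 2·186 + 43
  186 = 4·43 + 14
  43 = 3·14 + 1
  14 = 14·1
so gcd(601, 415) = 1.
Back-substitute for Bézout coefficients:
  1 = 43 - 3·14
  ... = 601·(-29) + 415·(42)
Scale by 1995970: one solution is (-57883130, 83830740). Reduce x mod 415: (240, 4462).
General: x = 240 + 415t, y = 4462 - 601t.
x ≥ 0 ⇒ t ≥ 0; y ≥ 0 ⇒ t ≤ 7. So t ∈ [0, 7]: 8 solutions.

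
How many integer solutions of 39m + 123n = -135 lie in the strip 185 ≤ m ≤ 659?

gcd(123, 39):
  123 = 3×39 + 6
  39 = 6×6 + 3
  6 = 2×3
so gcd(123, 39) = 3.
Back-substitute for Bézout coefficients:
  3 = 39 - 6×6
  ... = 39×(19) + 123×(-6)
Scale by -45: particular solution (-855, 270); reduce m mod 41: (6, -3).
General solution: m = 6 + 41t, n = -3 - 13t for integer t.
185 ≤ 6 + 41t ≤ 659 gives t ∈ [5, 15], which is 11 values.

11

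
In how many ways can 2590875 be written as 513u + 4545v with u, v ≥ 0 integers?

gcd(4545, 513) = 9  (4545 = 8·513 + 441, 513 = 1·441 + 72, 441 = 6·72 + 9, 72 = 8·9).
Back-substituting, 513·(-62) + 4545·(7) = 9.
Scale by 287875: one solution is (-17848250, 2015125). Reduce u mod 505: (470, 517).
General: u = 470 + 505t, v = 517 - 57t.
u ≥ 0 ⇒ t ≥ 0; v ≥ 0 ⇒ t ≤ 9. So t ∈ [0, 9]: 10 solutions.

10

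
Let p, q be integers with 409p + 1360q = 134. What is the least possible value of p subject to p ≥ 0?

gcd(1360, 409):
  1360 = 3·409 + 133
  409 = 3·133 + 10
  133 = 13·10 + 3
  10 = 3·3 + 1
  3 = 3·1
so gcd(1360, 409) = 1.
1 divides 134, so solutions exist.
Back-substitute for Bézout coefficients:
  1 = 10 - 3·3
  ... = 409·(409) + 1360·(-123)
Scale by 134/1 = 134: (p₀, q₀) = (54806, -16482).
General solution: p = 54806 + 1360t, q = -16482 - 409t for integer t.
p ≥ 0: smallest is 54806 mod 1360 = 406 (at t = -40), with q = -122.

406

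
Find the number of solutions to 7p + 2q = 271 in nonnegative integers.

19

gcd(7, 2) = 1  (7 = 3×2 + 1, 2 = 2×1).
Back-substituting, 7×(1) + 2×(-3) = 1.
Scale by 271: one solution is (271, -813). Reduce p mod 2: (1, 132).
General: p = 1 + 2t, q = 132 - 7t.
p ≥ 0 ⇒ t ≥ 0; q ≥ 0 ⇒ t ≤ 18. So t ∈ [0, 18]: 19 solutions.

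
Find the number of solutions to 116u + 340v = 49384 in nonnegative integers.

gcd(340, 116) = 4  (340 = 2×116 + 108, 116 = 1×108 + 8, 108 = 13×8 + 4, 8 = 2×4).
Back-substituting, 116×(-41) + 340×(14) = 4.
Scale by 12346: one solution is (-506186, 172844). Reduce u mod 85: (74, 120).
General: u = 74 + 85t, v = 120 - 29t.
u ≥ 0 ⇒ t ≥ 0; v ≥ 0 ⇒ t ≤ 4. So t ∈ [0, 4]: 5 solutions.

5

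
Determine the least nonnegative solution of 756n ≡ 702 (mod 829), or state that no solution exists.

297

gcd(829, 756):
  829 = 1×756 + 73
  756 = 10×73 + 26
  73 = 2×26 + 21
  26 = 1×21 + 5
  21 = 4×5 + 1
  5 = 5×1
so gcd(829, 756) = 1.
1 divides 702, so solutions exist.
Back-substitute for Bézout coefficients:
  1 = 21 - 4×5
  ... = 756×(-159) + 829×(145)
So 756×(-159) ≡ 1 (mod 829); multiply by 702: n ≡ -111618 (mod 829).
Smallest nonnegative: n = -111618 mod 829 = 297.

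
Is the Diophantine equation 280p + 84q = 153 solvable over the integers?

gcd(280, 84) = 28  (280 = 3×84 + 28, 84 = 3×28).
28 does not divide 153 (remainder 13), so no integer solutions.

no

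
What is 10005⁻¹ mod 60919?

gcd(60919, 10005) = 1.
By Bézout, 10005·(-4043) + 60919·(664) = 1.
So 10005·-4043 ≡ 1 (mod 60919), and -4043 mod 60919 = 56876.

56876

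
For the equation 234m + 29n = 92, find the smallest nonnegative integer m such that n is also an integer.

gcd(234, 29) = 1.
1 divides 92, so solutions exist.
By Bézout, 234×(-14) + 29×(113) = 1.
Scale by 92/1 = 92: (m₀, n₀) = (-1288, 10396).
General solution: m = -1288 + 29t, n = 10396 - 234t for integer t.
m ≥ 0: smallest is -1288 mod 29 = 17 (at t = 45), with n = -134.

17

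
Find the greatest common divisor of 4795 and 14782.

1

gcd(14782, 4795):
  14782 = 3×4795 + 397
  4795 = 12×397 + 31
  397 = 12×31 + 25
  31 = 1×25 + 6
  25 = 4×6 + 1
  6 = 6×1
so gcd(14782, 4795) = 1.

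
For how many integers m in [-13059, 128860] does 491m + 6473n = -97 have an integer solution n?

gcd(6473, 491) = 1  (6473 = 13×491 + 90, 491 = 5×90 + 41, 90 = 2×41 + 8, 41 = 5×8 + 1, 8 = 8×1).
Back-substituting, 491×(791) + 6473×(-60) = 1.
Scale by -97: particular solution (-76727, 5820); reduce m mod 6473: (949, -72).
General solution: m = 949 + 6473t, n = -72 - 491t for integer t.
-13059 ≤ 949 + 6473t ≤ 128860 gives t ∈ [-2, 19], which is 22 values.

22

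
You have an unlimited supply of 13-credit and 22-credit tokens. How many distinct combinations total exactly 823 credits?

Need nonnegative integers with 13j + 22k = 823.
gcd(13, 22) = 1, and 13·(-5) + 22·(3) = 1.
So (j₀, k₀) = (-4115, 2469); general j = -4115 + 22t, k = 2469 - 13t.
j ≥ 0 ⇒ t ≥ 188; k ≥ 0 ⇒ t ≤ 189. That's 2 values of t.

2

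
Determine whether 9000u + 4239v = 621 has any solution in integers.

gcd(9000, 4239) = 9  (9000 = 2×4239 + 522, 4239 = 8×522 + 63, 522 = 8×63 + 18, 63 = 3×18 + 9, 18 = 2×9).
9 divides 621, so integer solutions exist.

yes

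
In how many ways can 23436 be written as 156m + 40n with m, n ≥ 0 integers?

15

gcd(156, 40) = 4.
By Bézout, 156·(-1) + 40·(4) = 4.
One solution: (1, 582).
General: m = 1 + 10t, n = 582 - 39t.
m ≥ 0 ⇒ t ≥ 0; n ≥ 0 ⇒ t ≤ 14. So t ∈ [0, 14]: 15 solutions.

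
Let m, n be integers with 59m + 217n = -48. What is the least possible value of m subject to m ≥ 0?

gcd(217, 59) = 1.
1 divides -48, so solutions exist.
By Bézout, 59·(103) + 217·(-28) = 1.
Scale by -48/1 = -48: (m₀, n₀) = (-4944, 1344).
General solution: m = -4944 + 217t, n = 1344 - 59t for integer t.
m ≥ 0: smallest is -4944 mod 217 = 47 (at t = 23), with n = -13.

47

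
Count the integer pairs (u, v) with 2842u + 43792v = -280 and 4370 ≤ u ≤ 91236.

gcd(43792, 2842):
  43792 = 15·2842 + 1162
  2842 = 2·1162 + 518
  1162 = 2·518 + 126
  518 = 4·126 + 14
  126 = 9·14
so gcd(43792, 2842) = 14.
Back-substitute for Bézout coefficients:
  14 = 518 - 4·126
  ... = 2842·(339) + 43792·(-22)
Scale by -20: particular solution (-6780, 440); reduce u mod 3128: (2604, -169).
General solution: u = 2604 + 3128t, v = -169 - 203t for integer t.
4370 ≤ 2604 + 3128t ≤ 91236 gives t ∈ [1, 28], which is 28 values.

28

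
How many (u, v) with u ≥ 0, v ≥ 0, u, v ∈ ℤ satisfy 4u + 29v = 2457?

gcd(29, 4):
  29 = 7*4 + 1
  4 = 4*1
so gcd(29, 4) = 1.
Back-substitute for Bézout coefficients:
  1 = 29 - 7*4
  ... = 4*(-7) + 29*(1)
Scale by 2457: one solution is (-17199, 2457). Reduce u mod 29: (27, 81).
General: u = 27 + 29t, v = 81 - 4t.
u ≥ 0 ⇒ t ≥ 0; v ≥ 0 ⇒ t ≤ 20. So t ∈ [0, 20]: 21 solutions.

21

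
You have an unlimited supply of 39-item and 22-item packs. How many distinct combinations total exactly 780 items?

1

Need nonnegative integers with 39j + 22k = 780.
gcd(39, 22) = 1, and 39·(-9) + 22·(16) = 1.
So (j₀, k₀) = (-7020, 12480); general j = -7020 + 22t, k = 12480 - 39t.
j ≥ 0 ⇒ t ≥ 320; k ≥ 0 ⇒ t ≤ 320. That's 1 value of t.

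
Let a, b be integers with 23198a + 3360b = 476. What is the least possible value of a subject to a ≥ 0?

82

gcd(23198, 3360) = 14.
14 divides 476, so solutions exist.
By Bézout, 23198·(73) + 3360·(-504) = 14.
Scale by 476/14 = 34: (a₀, b₀) = (2482, -17136).
General solution: a = 2482 + 240t, b = -17136 - 1657t for integer t.
a ≥ 0: smallest is 2482 mod 240 = 82 (at t = -10), with b = -566.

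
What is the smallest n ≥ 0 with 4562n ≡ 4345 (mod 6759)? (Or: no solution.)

gcd(6759, 4562) = 1  (6759 = 1*4562 + 2197, 4562 = 2*2197 + 168, 2197 = 13*168 + 13, 168 = 12*13 + 12, 13 = 1*12 + 1, 12 = 12*1).
1 divides 4345, so solutions exist.
Back-substituting, 4562*(-523) + 6759*(353) = 1.
So 4562*(-523) ≡ 1 (mod 6759); multiply by 4345: n ≡ -2272435 (mod 6759).
Smallest nonnegative: n = -2272435 mod 6759 = 5348.

5348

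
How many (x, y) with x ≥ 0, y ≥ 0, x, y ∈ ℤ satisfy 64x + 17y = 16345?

gcd(64, 17):
  64 = 3×17 + 13
  17 = 1×13 + 4
  13 = 3×4 + 1
  4 = 4×1
so gcd(64, 17) = 1.
Back-substitute for Bézout coefficients:
  1 = 13 - 3×4
  ... = 64×(4) + 17×(-15)
Scale by 16345: one solution is (65380, -245175). Reduce x mod 17: (15, 905).
General: x = 15 + 17t, y = 905 - 64t.
x ≥ 0 ⇒ t ≥ 0; y ≥ 0 ⇒ t ≤ 14. So t ∈ [0, 14]: 15 solutions.

15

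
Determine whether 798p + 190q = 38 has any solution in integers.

yes

gcd(798, 190) = 38  (798 = 4×190 + 38, 190 = 5×38).
38 divides 38, so integer solutions exist.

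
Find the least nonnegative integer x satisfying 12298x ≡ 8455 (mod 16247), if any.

gcd(16247, 12298) = 11.
11 does not divide 8455, so the congruence has no solution.

no solution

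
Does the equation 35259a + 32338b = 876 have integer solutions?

gcd(35259, 32338) = 23  (35259 = 1×32338 + 2921, 32338 = 11×2921 + 207, 2921 = 14×207 + 23, 207 = 9×23).
23 does not divide 876 (remainder 2), so no integer solutions.

no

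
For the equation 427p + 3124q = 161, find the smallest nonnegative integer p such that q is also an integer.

gcd(3124, 427):
  3124 = 7×427 + 135
  427 = 3×135 + 22
  135 = 6×22 + 3
  22 = 7×3 + 1
  3 = 3×1
so gcd(3124, 427) = 1.
1 divides 161, so solutions exist.
Back-substitute for Bézout coefficients:
  1 = 22 - 7×3
  ... = 427×(995) + 3124×(-136)
Scale by 161/1 = 161: (p₀, q₀) = (160195, -21896).
General solution: p = 160195 + 3124t, q = -21896 - 427t for integer t.
p ≥ 0: smallest is 160195 mod 3124 = 871 (at t = -51), with q = -119.

871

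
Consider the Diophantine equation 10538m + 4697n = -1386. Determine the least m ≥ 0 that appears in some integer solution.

gcd(10538, 4697) = 11  (10538 = 2*4697 + 1144, 4697 = 4*1144 + 121, 1144 = 9*121 + 55, 121 = 2*55 + 11, 55 = 5*11).
11 divides -1386, so solutions exist.
Back-substituting, 10538*(-78) + 4697*(175) = 11.
Scale by -1386/11 = -126: (m₀, n₀) = (9828, -22050).
General solution: m = 9828 + 427t, n = -22050 - 958t for integer t.
m ≥ 0: smallest is 9828 mod 427 = 7 (at t = -23), with n = -16.

7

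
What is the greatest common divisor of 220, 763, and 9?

gcd(763, 220) = 1  (763 = 3*220 + 103, 220 = 2*103 + 14, 103 = 7*14 + 5, 14 = 2*5 + 4, 5 = 1*4 + 1, 4 = 4*1).
gcd(1, 9) = 1.

1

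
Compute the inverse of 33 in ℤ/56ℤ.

gcd(56, 33) = 1.
By Bézout, 33·(17) + 56·(-10) = 1.
So 33·17 ≡ 1 (mod 56), and 17 mod 56 = 17.

17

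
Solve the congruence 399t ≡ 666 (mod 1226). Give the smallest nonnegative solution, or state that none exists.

gcd(1226, 399) = 1  (1226 = 3×399 + 29, 399 = 13×29 + 22, 29 = 1×22 + 7, 22 = 3×7 + 1, 7 = 7×1).
1 divides 666, so solutions exist.
Back-substituting, 399×(169) + 1226×(-55) = 1.
So 399×(169) ≡ 1 (mod 1226); multiply by 666: t ≡ 112554 (mod 1226).
Smallest nonnegative: t = 112554 mod 1226 = 988.

988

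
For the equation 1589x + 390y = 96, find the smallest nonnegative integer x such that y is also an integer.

84

gcd(1589, 390):
  1589 = 4·390 + 29
  390 = 13·29 + 13
  29 = 2·13 + 3
  13 = 4·3 + 1
  3 = 3·1
so gcd(1589, 390) = 1.
1 divides 96, so solutions exist.
Back-substitute for Bézout coefficients:
  1 = 13 - 4·3
  ... = 1589·(-121) + 390·(493)
Scale by 96/1 = 96: (x₀, y₀) = (-11616, 47328).
General solution: x = -11616 + 390t, y = 47328 - 1589t for integer t.
x ≥ 0: smallest is -11616 mod 390 = 84 (at t = 30), with y = -342.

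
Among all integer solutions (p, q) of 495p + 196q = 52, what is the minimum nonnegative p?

128

gcd(495, 196) = 1.
1 divides 52, so solutions exist.
By Bézout, 495·(59) + 196·(-149) = 1.
Scale by 52/1 = 52: (p₀, q₀) = (3068, -7748).
General solution: p = 3068 + 196t, q = -7748 - 495t for integer t.
p ≥ 0: smallest is 3068 mod 196 = 128 (at t = -15), with q = -323.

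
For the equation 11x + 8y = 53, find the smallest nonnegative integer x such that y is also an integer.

7

gcd(11, 8):
  11 = 1·8 + 3
  8 = 2·3 + 2
  3 = 1·2 + 1
  2 = 2·1
so gcd(11, 8) = 1.
1 divides 53, so solutions exist.
Back-substitute for Bézout coefficients:
  1 = 3 - 1·2
  ... = 11·(3) + 8·(-4)
Scale by 53/1 = 53: (x₀, y₀) = (159, -212).
General solution: x = 159 + 8t, y = -212 - 11t for integer t.
x ≥ 0: smallest is 159 mod 8 = 7 (at t = -19), with y = -3.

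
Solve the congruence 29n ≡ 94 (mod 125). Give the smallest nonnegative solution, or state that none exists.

111

gcd(125, 29) = 1.
1 divides 94, so solutions exist.
By Bézout, 29*(-56) + 125*(13) = 1.
So 29*(-56) ≡ 1 (mod 125); multiply by 94: n ≡ -5264 (mod 125).
Smallest nonnegative: n = -5264 mod 125 = 111.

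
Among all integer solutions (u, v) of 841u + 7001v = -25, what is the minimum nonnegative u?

4745

gcd(7001, 841) = 1.
1 divides -25, so solutions exist.
By Bézout, 841*(-1590) + 7001*(191) = 1.
Scale by -25/1 = -25: (u₀, v₀) = (39750, -4775).
General solution: u = 39750 + 7001t, v = -4775 - 841t for integer t.
u ≥ 0: smallest is 39750 mod 7001 = 4745 (at t = -5), with v = -570.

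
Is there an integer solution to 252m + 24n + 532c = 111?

no

gcd(252, 24) = 12.
gcd(12, 532) = 4.
4 does not divide 111 (remainder 3), so no integer solutions.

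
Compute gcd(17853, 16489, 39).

1

gcd(17853, 16489):
  17853 = 1×16489 + 1364
  16489 = 12×1364 + 121
  1364 = 11×121 + 33
  121 = 3×33 + 22
  33 = 1×22 + 11
  22 = 2×11
so gcd(17853, 16489) = 11.
gcd(11, 39) = 1.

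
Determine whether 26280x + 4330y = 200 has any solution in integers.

yes

gcd(26280, 4330) = 10  (26280 = 6·4330 + 300, 4330 = 14·300 + 130, 300 = 2·130 + 40, 130 = 3·40 + 10, 40 = 4·10).
10 divides 200, so integer solutions exist.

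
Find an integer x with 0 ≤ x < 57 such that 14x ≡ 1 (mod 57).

53

gcd(57, 14):
  57 = 4·14 + 1
  14 = 14·1
so gcd(57, 14) = 1.
Back-substitute for Bézout coefficients:
  1 = 57 - 4·14
  ... = 14·(-4) + 57·(1)
So 14·-4 ≡ 1 (mod 57), and -4 mod 57 = 53.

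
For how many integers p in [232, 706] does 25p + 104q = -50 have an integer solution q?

4

gcd(104, 25) = 1  (104 = 4×25 + 4, 25 = 6×4 + 1, 4 = 4×1).
Back-substituting, 25×(25) + 104×(-6) = 1.
Scale by -50: particular solution (-1250, 300); reduce p mod 104: (102, -25).
General solution: p = 102 + 104t, q = -25 - 25t for integer t.
232 ≤ 102 + 104t ≤ 706 gives t ∈ [2, 5], which is 4 values.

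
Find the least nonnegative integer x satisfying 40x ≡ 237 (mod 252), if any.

no solution

gcd(252, 40) = 4  (252 = 6·40 + 12, 40 = 3·12 + 4, 12 = 3·4).
4 does not divide 237, so the congruence has no solution.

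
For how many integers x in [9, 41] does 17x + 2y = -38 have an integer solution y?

gcd(17, 2) = 1.
By Bézout, 17×(1) + 2×(-8) = 1.
Particular solution: (0, -19).
General solution: x = 0 + 2t, y = -19 - 17t for integer t.
9 ≤ 0 + 2t ≤ 41 gives t ∈ [5, 20], which is 16 values.

16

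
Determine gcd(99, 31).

1

gcd(99, 31):
  99 = 3×31 + 6
  31 = 5×6 + 1
  6 = 6×1
so gcd(99, 31) = 1.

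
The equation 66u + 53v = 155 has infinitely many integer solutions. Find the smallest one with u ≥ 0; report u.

gcd(66, 53):
  66 = 1*53 + 13
  53 = 4*13 + 1
  13 = 13*1
so gcd(66, 53) = 1.
1 divides 155, so solutions exist.
Back-substitute for Bézout coefficients:
  1 = 53 - 4*13
  ... = 66*(-4) + 53*(5)
Scale by 155/1 = 155: (u₀, v₀) = (-620, 775).
General solution: u = -620 + 53t, v = 775 - 66t for integer t.
u ≥ 0: smallest is -620 mod 53 = 16 (at t = 12), with v = -17.

16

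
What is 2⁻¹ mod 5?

gcd(5, 2) = 1  (5 = 2·2 + 1, 2 = 2·1).
Back-substituting, 2·(-2) + 5·(1) = 1.
So 2·-2 ≡ 1 (mod 5), and -2 mod 5 = 3.

3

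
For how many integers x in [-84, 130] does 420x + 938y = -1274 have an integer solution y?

3

gcd(938, 420) = 14.
By Bézout, 420·(-29) + 938·(13) = 14.
Particular solution: (26, -13).
General solution: x = 26 + 67t, y = -13 - 30t for integer t.
-84 ≤ 26 + 67t ≤ 130 gives t ∈ [-1, 1], which is 3 values.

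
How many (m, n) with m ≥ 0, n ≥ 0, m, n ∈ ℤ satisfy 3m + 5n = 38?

gcd(5, 3) = 1.
By Bézout, 3·(2) + 5·(-1) = 1.
One solution: (1, 7).
General: m = 1 + 5t, n = 7 - 3t.
m ≥ 0 ⇒ t ≥ 0; n ≥ 0 ⇒ t ≤ 2. So t ∈ [0, 2]: 3 solutions.

3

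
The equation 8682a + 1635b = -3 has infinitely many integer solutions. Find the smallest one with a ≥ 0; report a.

gcd(8682, 1635) = 3  (8682 = 5*1635 + 507, 1635 = 3*507 + 114, 507 = 4*114 + 51, 114 = 2*51 + 12, 51 = 4*12 + 3, 12 = 4*3).
3 divides -3, so solutions exist.
Back-substituting, 8682*(129) + 1635*(-685) = 3.
Scale by -3/3 = -1: (a₀, b₀) = (-129, 685).
General solution: a = -129 + 545t, b = 685 - 2894t for integer t.
a ≥ 0: smallest is -129 mod 545 = 416 (at t = 1), with b = -2209.

416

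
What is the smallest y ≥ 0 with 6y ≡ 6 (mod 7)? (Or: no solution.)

gcd(7, 6) = 1.
1 divides 6, so solutions exist.
By Bézout, 6·(-1) + 7·(1) = 1.
So 6·(-1) ≡ 1 (mod 7); multiply by 6: y ≡ -6 (mod 7).
Smallest nonnegative: y = -6 mod 7 = 1.

1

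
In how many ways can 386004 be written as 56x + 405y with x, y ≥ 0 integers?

17

gcd(405, 56) = 1.
By Bézout, 56*(-94) + 405*(13) = 1.
One solution: (384, 900).
General: x = 384 + 405t, y = 900 - 56t.
x ≥ 0 ⇒ t ≥ 0; y ≥ 0 ⇒ t ≤ 16. So t ∈ [0, 16]: 17 solutions.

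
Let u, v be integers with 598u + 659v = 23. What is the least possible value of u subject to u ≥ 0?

583

gcd(659, 598):
  659 = 1×598 + 61
  598 = 9×61 + 49
  61 = 1×49 + 12
  49 = 4×12 + 1
  12 = 12×1
so gcd(659, 598) = 1.
1 divides 23, so solutions exist.
Back-substitute for Bézout coefficients:
  1 = 49 - 4×12
  ... = 598×(54) + 659×(-49)
Scale by 23/1 = 23: (u₀, v₀) = (1242, -1127).
General solution: u = 1242 + 659t, v = -1127 - 598t for integer t.
u ≥ 0: smallest is 1242 mod 659 = 583 (at t = -1), with v = -529.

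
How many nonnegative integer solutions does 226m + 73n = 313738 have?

gcd(226, 73) = 1.
By Bézout, 226·(21) + 73·(-65) = 1.
One solution: (29, 4208).
General: m = 29 + 73t, n = 4208 - 226t.
m ≥ 0 ⇒ t ≥ 0; n ≥ 0 ⇒ t ≤ 18. So t ∈ [0, 18]: 19 solutions.

19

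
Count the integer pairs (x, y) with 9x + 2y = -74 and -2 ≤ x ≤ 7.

gcd(9, 2) = 1.
By Bézout, 9·(1) + 2·(-4) = 1.
Particular solution: (0, -37).
General solution: x = 0 + 2t, y = -37 - 9t for integer t.
-2 ≤ 0 + 2t ≤ 7 gives t ∈ [-1, 3], which is 5 values.

5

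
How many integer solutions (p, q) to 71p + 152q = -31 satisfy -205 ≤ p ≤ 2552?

gcd(152, 71) = 1.
By Bézout, 71×(15) + 152×(-7) = 1.
Particular solution: (143, -67).
General solution: p = 143 + 152t, q = -67 - 71t for integer t.
-205 ≤ 143 + 152t ≤ 2552 gives t ∈ [-2, 15], which is 18 values.

18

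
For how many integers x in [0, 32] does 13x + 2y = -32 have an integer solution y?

gcd(13, 2) = 1.
By Bézout, 13·(1) + 2·(-6) = 1.
Particular solution: (0, -16).
General solution: x = 0 + 2t, y = -16 - 13t for integer t.
0 ≤ 0 + 2t ≤ 32 gives t ∈ [0, 16], which is 17 values.

17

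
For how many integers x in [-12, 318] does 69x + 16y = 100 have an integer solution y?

gcd(69, 16):
  69 = 4·16 + 5
  16 = 3·5 + 1
  5 = 5·1
so gcd(69, 16) = 1.
Back-substitute for Bézout coefficients:
  1 = 16 - 3·5
  ... = 69·(-3) + 16·(13)
Scale by 100: particular solution (-300, 1300); reduce x mod 16: (4, -11).
General solution: x = 4 + 16t, y = -11 - 69t for integer t.
-12 ≤ 4 + 16t ≤ 318 gives t ∈ [-1, 19], which is 21 values.

21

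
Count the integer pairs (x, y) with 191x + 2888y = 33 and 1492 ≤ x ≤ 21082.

6

gcd(2888, 191):
  2888 = 15*191 + 23
  191 = 8*23 + 7
  23 = 3*7 + 2
  7 = 3*2 + 1
  2 = 2*1
so gcd(2888, 191) = 1.
Back-substitute for Bézout coefficients:
  1 = 7 - 3*2
  ... = 191*(1255) + 2888*(-83)
Scale by 33: particular solution (41415, -2739); reduce x mod 2888: (983, -65).
General solution: x = 983 + 2888t, y = -65 - 191t for integer t.
1492 ≤ 983 + 2888t ≤ 21082 gives t ∈ [1, 6], which is 6 values.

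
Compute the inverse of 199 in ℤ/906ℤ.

733

gcd(906, 199) = 1.
By Bézout, 199*(-173) + 906*(38) = 1.
So 199*-173 ≡ 1 (mod 906), and -173 mod 906 = 733.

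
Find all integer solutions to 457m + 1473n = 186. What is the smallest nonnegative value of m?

gcd(1473, 457) = 1  (1473 = 3×457 + 102, 457 = 4×102 + 49, 102 = 2×49 + 4, 49 = 12×4 + 1, 4 = 4×1).
1 divides 186, so solutions exist.
Back-substituting, 457×(361) + 1473×(-112) = 1.
Scale by 186/1 = 186: (m₀, n₀) = (67146, -20832).
General solution: m = 67146 + 1473t, n = -20832 - 457t for integer t.
m ≥ 0: smallest is 67146 mod 1473 = 861 (at t = -45), with n = -267.

861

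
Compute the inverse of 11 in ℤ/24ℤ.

11

gcd(24, 11) = 1  (24 = 2×11 + 2, 11 = 5×2 + 1, 2 = 2×1).
Back-substituting, 11×(11) + 24×(-5) = 1.
So 11×11 ≡ 1 (mod 24), and 11 mod 24 = 11.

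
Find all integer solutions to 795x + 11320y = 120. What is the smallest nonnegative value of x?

2136

gcd(11320, 795) = 5  (11320 = 14×795 + 190, 795 = 4×190 + 35, 190 = 5×35 + 15, 35 = 2×15 + 5, 15 = 3×5).
5 divides 120, so solutions exist.
Back-substituting, 795×(655) + 11320×(-46) = 5.
Scale by 120/5 = 24: (x₀, y₀) = (15720, -1104).
General solution: x = 15720 + 2264t, y = -1104 - 159t for integer t.
x ≥ 0: smallest is 15720 mod 2264 = 2136 (at t = -6), with y = -150.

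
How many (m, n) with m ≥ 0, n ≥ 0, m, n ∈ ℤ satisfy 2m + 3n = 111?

19

gcd(3, 2) = 1.
By Bézout, 2·(-1) + 3·(1) = 1.
One solution: (0, 37).
General: m = 0 + 3t, n = 37 - 2t.
m ≥ 0 ⇒ t ≥ 0; n ≥ 0 ⇒ t ≤ 18. So t ∈ [0, 18]: 19 solutions.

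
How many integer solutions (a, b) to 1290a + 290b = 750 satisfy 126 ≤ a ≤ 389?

9

gcd(1290, 290) = 10.
By Bézout, 1290·(9) + 290·(-40) = 10.
Particular solution: (8, -33).
General solution: a = 8 + 29t, b = -33 - 129t for integer t.
126 ≤ 8 + 29t ≤ 389 gives t ∈ [5, 13], which is 9 values.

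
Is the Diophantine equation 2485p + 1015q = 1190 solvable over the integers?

yes

gcd(2485, 1015) = 35  (2485 = 2×1015 + 455, 1015 = 2×455 + 105, 455 = 4×105 + 35, 105 = 3×35).
35 divides 1190, so integer solutions exist.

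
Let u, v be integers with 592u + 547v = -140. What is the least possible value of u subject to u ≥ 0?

gcd(592, 547) = 1.
1 divides -140, so solutions exist.
By Bézout, 592·(-158) + 547·(171) = 1.
Scale by -140/1 = -140: (u₀, v₀) = (22120, -23940).
General solution: u = 22120 + 547t, v = -23940 - 592t for integer t.
u ≥ 0: smallest is 22120 mod 547 = 240 (at t = -40), with v = -260.

240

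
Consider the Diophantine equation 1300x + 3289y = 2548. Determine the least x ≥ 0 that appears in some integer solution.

gcd(3289, 1300):
  3289 = 2×1300 + 689
  1300 = 1×689 + 611
  689 = 1×611 + 78
  611 = 7×78 + 65
  78 = 1×65 + 13
  65 = 5×13
so gcd(3289, 1300) = 13.
13 divides 2548, so solutions exist.
Back-substitute for Bézout coefficients:
  13 = 78 - 1×65
  ... = 1300×(-43) + 3289×(17)
Scale by 2548/13 = 196: (x₀, y₀) = (-8428, 3332).
General solution: x = -8428 + 253t, y = 3332 - 100t for integer t.
x ≥ 0: smallest is -8428 mod 253 = 174 (at t = 34), with y = -68.

174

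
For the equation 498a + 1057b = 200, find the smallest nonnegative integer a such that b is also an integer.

340

gcd(1057, 498):
  1057 = 2·498 + 61
  498 = 8·61 + 10
  61 = 6·10 + 1
  10 = 10·1
so gcd(1057, 498) = 1.
1 divides 200, so solutions exist.
Back-substitute for Bézout coefficients:
  1 = 61 - 6·10
  ... = 498·(-104) + 1057·(49)
Scale by 200/1 = 200: (a₀, b₀) = (-20800, 9800).
General solution: a = -20800 + 1057t, b = 9800 - 498t for integer t.
a ≥ 0: smallest is -20800 mod 1057 = 340 (at t = 20), with b = -160.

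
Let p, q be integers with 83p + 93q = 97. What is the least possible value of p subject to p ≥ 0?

74

gcd(93, 83):
  93 = 1·83 + 10
  83 = 8·10 + 3
  10 = 3·3 + 1
  3 = 3·1
so gcd(93, 83) = 1.
1 divides 97, so solutions exist.
Back-substitute for Bézout coefficients:
  1 = 10 - 3·3
  ... = 83·(-28) + 93·(25)
Scale by 97/1 = 97: (p₀, q₀) = (-2716, 2425).
General solution: p = -2716 + 93t, q = 2425 - 83t for integer t.
p ≥ 0: smallest is -2716 mod 93 = 74 (at t = 30), with q = -65.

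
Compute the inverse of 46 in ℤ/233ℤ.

gcd(233, 46):
  233 = 5·46 + 3
  46 = 15·3 + 1
  3 = 3·1
so gcd(233, 46) = 1.
Back-substitute for Bézout coefficients:
  1 = 46 - 15·3
  ... = 46·(76) + 233·(-15)
So 46·76 ≡ 1 (mod 233), and 76 mod 233 = 76.

76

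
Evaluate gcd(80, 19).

gcd(80, 19):
  80 = 4·19 + 4
  19 = 4·4 + 3
  4 = 1·3 + 1
  3 = 3·1
so gcd(80, 19) = 1.

1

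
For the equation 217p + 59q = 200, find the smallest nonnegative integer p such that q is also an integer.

5

gcd(217, 59):
  217 = 3*59 + 40
  59 = 1*40 + 19
  40 = 2*19 + 2
  19 = 9*2 + 1
  2 = 2*1
so gcd(217, 59) = 1.
1 divides 200, so solutions exist.
Back-substitute for Bézout coefficients:
  1 = 19 - 9*2
  ... = 217*(-28) + 59*(103)
Scale by 200/1 = 200: (p₀, q₀) = (-5600, 20600).
General solution: p = -5600 + 59t, q = 20600 - 217t for integer t.
p ≥ 0: smallest is -5600 mod 59 = 5 (at t = 95), with q = -15.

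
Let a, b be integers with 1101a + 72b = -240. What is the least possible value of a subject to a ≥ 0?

16

gcd(1101, 72) = 3.
3 divides -240, so solutions exist.
By Bézout, 1101×(7) + 72×(-107) = 3.
Scale by -240/3 = -80: (a₀, b₀) = (-560, 8560).
General solution: a = -560 + 24t, b = 8560 - 367t for integer t.
a ≥ 0: smallest is -560 mod 24 = 16 (at t = 24), with b = -248.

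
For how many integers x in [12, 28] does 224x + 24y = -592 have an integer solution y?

gcd(224, 24) = 8  (224 = 9*24 + 8, 24 = 3*8).
Back-substituting, 224*(1) + 24*(-9) = 8.
Scale by -74: particular solution (-74, 666); reduce x mod 3: (1, -34).
General solution: x = 1 + 3t, y = -34 - 28t for integer t.
12 ≤ 1 + 3t ≤ 28 gives t ∈ [4, 9], which is 6 values.

6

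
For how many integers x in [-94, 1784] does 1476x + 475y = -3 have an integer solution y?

gcd(1476, 475) = 1.
By Bézout, 1476*(-149) + 475*(463) = 1.
Particular solution: (447, -1389).
General solution: x = 447 + 475t, y = -1389 - 1476t for integer t.
-94 ≤ 447 + 475t ≤ 1784 gives t ∈ [-1, 2], which is 4 values.

4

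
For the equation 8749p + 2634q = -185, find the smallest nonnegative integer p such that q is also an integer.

gcd(8749, 2634):
  8749 = 3*2634 + 847
  2634 = 3*847 + 93
  847 = 9*93 + 10
  93 = 9*10 + 3
  10 = 3*3 + 1
  3 = 3*1
so gcd(8749, 2634) = 1.
1 divides -185, so solutions exist.
Back-substitute for Bézout coefficients:
  1 = 10 - 3*3
  ... = 8749*(793) + 2634*(-2634)
Scale by -185/1 = -185: (p₀, q₀) = (-146705, 487290).
General solution: p = -146705 + 2634t, q = 487290 - 8749t for integer t.
p ≥ 0: smallest is -146705 mod 2634 = 799 (at t = 56), with q = -2654.

799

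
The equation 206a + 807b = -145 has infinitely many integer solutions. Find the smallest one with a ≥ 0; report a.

583

gcd(807, 206):
  807 = 3·206 + 189
  206 = 1·189 + 17
  189 = 11·17 + 2
  17 = 8·2 + 1
  2 = 2·1
so gcd(807, 206) = 1.
1 divides -145, so solutions exist.
Back-substitute for Bézout coefficients:
  1 = 17 - 8·2
  ... = 206·(380) + 807·(-97)
Scale by -145/1 = -145: (a₀, b₀) = (-55100, 14065).
General solution: a = -55100 + 807t, b = 14065 - 206t for integer t.
a ≥ 0: smallest is -55100 mod 807 = 583 (at t = 69), with b = -149.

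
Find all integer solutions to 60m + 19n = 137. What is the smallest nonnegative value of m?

14

gcd(60, 19):
  60 = 3×19 + 3
  19 = 6×3 + 1
  3 = 3×1
so gcd(60, 19) = 1.
1 divides 137, so solutions exist.
Back-substitute for Bézout coefficients:
  1 = 19 - 6×3
  ... = 60×(-6) + 19×(19)
Scale by 137/1 = 137: (m₀, n₀) = (-822, 2603).
General solution: m = -822 + 19t, n = 2603 - 60t for integer t.
m ≥ 0: smallest is -822 mod 19 = 14 (at t = 44), with n = -37.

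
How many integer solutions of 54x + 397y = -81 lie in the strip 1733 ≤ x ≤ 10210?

22

gcd(397, 54) = 1.
By Bézout, 54·(125) + 397·(-17) = 1.
Particular solution: (197, -27).
General solution: x = 197 + 397t, y = -27 - 54t for integer t.
1733 ≤ 197 + 397t ≤ 10210 gives t ∈ [4, 25], which is 22 values.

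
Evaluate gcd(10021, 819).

gcd(10021, 819):
  10021 = 12×819 + 193
  819 = 4×193 + 47
  193 = 4×47 + 5
  47 = 9×5 + 2
  5 = 2×2 + 1
  2 = 2×1
so gcd(10021, 819) = 1.

1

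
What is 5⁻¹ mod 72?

29

gcd(72, 5) = 1  (72 = 14·5 + 2, 5 = 2·2 + 1, 2 = 2·1).
Back-substituting, 5·(29) + 72·(-2) = 1.
So 5·29 ≡ 1 (mod 72), and 29 mod 72 = 29.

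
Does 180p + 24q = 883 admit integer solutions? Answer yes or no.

no

gcd(180, 24) = 12  (180 = 7×24 + 12, 24 = 2×12).
12 does not divide 883 (remainder 7), so no integer solutions.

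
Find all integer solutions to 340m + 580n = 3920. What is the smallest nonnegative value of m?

gcd(580, 340):
  580 = 1·340 + 240
  340 = 1·240 + 100
  240 = 2·100 + 40
  100 = 2·40 + 20
  40 = 2·20
so gcd(580, 340) = 20.
20 divides 3920, so solutions exist.
Back-substitute for Bézout coefficients:
  20 = 100 - 2·40
  ... = 340·(12) + 580·(-7)
Scale by 3920/20 = 196: (m₀, n₀) = (2352, -1372).
General solution: m = 2352 + 29t, n = -1372 - 17t for integer t.
m ≥ 0: smallest is 2352 mod 29 = 3 (at t = -81), with n = 5.

3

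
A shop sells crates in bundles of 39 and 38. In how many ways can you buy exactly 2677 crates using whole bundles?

Need nonnegative integers with 39j + 38k = 2677.
gcd(39, 38) = 1, and 39·(1) + 38·(-1) = 1.
So (j₀, k₀) = (2677, -2677); general j = 2677 + 38t, k = -2677 - 39t.
j ≥ 0 ⇒ t ≥ -70; k ≥ 0 ⇒ t ≤ -69. That's 2 values of t.

2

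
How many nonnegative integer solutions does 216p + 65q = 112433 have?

8

gcd(216, 65) = 1.
By Bézout, 216×(31) + 65×(-103) = 1.
One solution: (58, 1537).
General: p = 58 + 65t, q = 1537 - 216t.
p ≥ 0 ⇒ t ≥ 0; q ≥ 0 ⇒ t ≤ 7. So t ∈ [0, 7]: 8 solutions.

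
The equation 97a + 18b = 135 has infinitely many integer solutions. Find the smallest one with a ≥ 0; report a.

9

gcd(97, 18) = 1  (97 = 5*18 + 7, 18 = 2*7 + 4, 7 = 1*4 + 3, 4 = 1*3 + 1, 3 = 3*1).
1 divides 135, so solutions exist.
Back-substituting, 97*(-5) + 18*(27) = 1.
Scale by 135/1 = 135: (a₀, b₀) = (-675, 3645).
General solution: a = -675 + 18t, b = 3645 - 97t for integer t.
a ≥ 0: smallest is -675 mod 18 = 9 (at t = 38), with b = -41.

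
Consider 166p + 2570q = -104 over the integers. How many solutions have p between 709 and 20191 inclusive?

15

gcd(2570, 166) = 2.
By Bézout, 166×(-418) + 2570×(27) = 2.
Particular solution: (1176, -76).
General solution: p = 1176 + 1285t, q = -76 - 83t for integer t.
709 ≤ 1176 + 1285t ≤ 20191 gives t ∈ [0, 14], which is 15 values.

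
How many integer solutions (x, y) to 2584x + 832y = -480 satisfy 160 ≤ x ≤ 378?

gcd(2584, 832):
  2584 = 3*832 + 88
  832 = 9*88 + 40
  88 = 2*40 + 8
  40 = 5*8
so gcd(2584, 832) = 8.
Back-substitute for Bézout coefficients:
  8 = 88 - 2*40
  ... = 2584*(19) + 832*(-59)
Scale by -60: particular solution (-1140, 3540); reduce x mod 104: (4, -13).
General solution: x = 4 + 104t, y = -13 - 323t for integer t.
160 ≤ 4 + 104t ≤ 378 gives t ∈ [2, 3], which is 2 values.

2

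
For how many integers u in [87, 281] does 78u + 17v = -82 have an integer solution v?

12

gcd(78, 17):
  78 = 4·17 + 10
  17 = 1·10 + 7
  10 = 1·7 + 3
  7 = 2·3 + 1
  3 = 3·1
so gcd(78, 17) = 1.
Back-substitute for Bézout coefficients:
  1 = 7 - 2·3
  ... = 78·(-5) + 17·(23)
Scale by -82: particular solution (410, -1886); reduce u mod 17: (2, -14).
General solution: u = 2 + 17t, v = -14 - 78t for integer t.
87 ≤ 2 + 17t ≤ 281 gives t ∈ [5, 16], which is 12 values.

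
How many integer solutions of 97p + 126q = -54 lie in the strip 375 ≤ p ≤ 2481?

gcd(126, 97) = 1.
By Bézout, 97*(13) + 126*(-10) = 1.
Particular solution: (54, -42).
General solution: p = 54 + 126t, q = -42 - 97t for integer t.
375 ≤ 54 + 126t ≤ 2481 gives t ∈ [3, 19], which is 17 values.

17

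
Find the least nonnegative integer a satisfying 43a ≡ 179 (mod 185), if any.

gcd(185, 43):
  185 = 4·43 + 13
  43 = 3·13 + 4
  13 = 3·4 + 1
  4 = 4·1
so gcd(185, 43) = 1.
1 divides 179, so solutions exist.
Back-substitute for Bézout coefficients:
  1 = 13 - 3·4
  ... = 43·(-43) + 185·(10)
So 43·(-43) ≡ 1 (mod 185); multiply by 179: a ≡ -7697 (mod 185).
Smallest nonnegative: a = -7697 mod 185 = 73.

73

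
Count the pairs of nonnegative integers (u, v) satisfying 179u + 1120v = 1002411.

5

gcd(1120, 179):
  1120 = 6*179 + 46
  179 = 3*46 + 41
  46 = 1*41 + 5
  41 = 8*5 + 1
  5 = 5*1
so gcd(1120, 179) = 1.
Back-substitute for Bézout coefficients:
  1 = 41 - 8*5
  ... = 179*(219) + 1120*(-35)
Scale by 1002411: one solution is (219528009, -35084385). Reduce u mod 1120: (169, 868).
General: u = 169 + 1120t, v = 868 - 179t.
u ≥ 0 ⇒ t ≥ 0; v ≥ 0 ⇒ t ≤ 4. So t ∈ [0, 4]: 5 solutions.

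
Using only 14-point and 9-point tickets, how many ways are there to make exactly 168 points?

2

Need nonnegative integers with 14j + 9k = 168.
gcd(14, 9) = 1, and 14·(2) + 9·(-3) = 1.
So (j₀, k₀) = (336, -504); general j = 336 + 9t, k = -504 - 14t.
j ≥ 0 ⇒ t ≥ -37; k ≥ 0 ⇒ t ≤ -36. That's 2 values of t.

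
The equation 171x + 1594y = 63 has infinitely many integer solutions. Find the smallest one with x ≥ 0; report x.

1091

gcd(1594, 171) = 1  (1594 = 9×171 + 55, 171 = 3×55 + 6, 55 = 9×6 + 1, 6 = 6×1).
1 divides 63, so solutions exist.
Back-substituting, 171×(-261) + 1594×(28) = 1.
Scale by 63/1 = 63: (x₀, y₀) = (-16443, 1764).
General solution: x = -16443 + 1594t, y = 1764 - 171t for integer t.
x ≥ 0: smallest is -16443 mod 1594 = 1091 (at t = 11), with y = -117.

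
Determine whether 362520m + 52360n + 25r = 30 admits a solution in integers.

yes

gcd(362520, 52360) = 40  (362520 = 6·52360 + 48360, 52360 = 1·48360 + 4000, 48360 = 12·4000 + 360, 4000 = 11·360 + 40, 360 = 9·40).
gcd(40, 25) = 5.
5 divides 30, so integer solutions exist.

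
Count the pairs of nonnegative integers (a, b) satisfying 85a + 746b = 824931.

gcd(746, 85):
  746 = 8×85 + 66
  85 = 1×66 + 19
  66 = 3×19 + 9
  19 = 2×9 + 1
  9 = 9×1
so gcd(746, 85) = 1.
Back-substitute for Bézout coefficients:
  1 = 19 - 2×9
  ... = 85×(79) + 746×(-9)
Scale by 824931: one solution is (65169549, -7424379). Reduce a mod 746: (481, 1051).
General: a = 481 + 746t, b = 1051 - 85t.
a ≥ 0 ⇒ t ≥ 0; b ≥ 0 ⇒ t ≤ 12. So t ∈ [0, 12]: 13 solutions.

13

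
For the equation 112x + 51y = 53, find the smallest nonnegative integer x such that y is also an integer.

41

gcd(112, 51):
  112 = 2*51 + 10
  51 = 5*10 + 1
  10 = 10*1
so gcd(112, 51) = 1.
1 divides 53, so solutions exist.
Back-substitute for Bézout coefficients:
  1 = 51 - 5*10
  ... = 112*(-5) + 51*(11)
Scale by 53/1 = 53: (x₀, y₀) = (-265, 583).
General solution: x = -265 + 51t, y = 583 - 112t for integer t.
x ≥ 0: smallest is -265 mod 51 = 41 (at t = 6), with y = -89.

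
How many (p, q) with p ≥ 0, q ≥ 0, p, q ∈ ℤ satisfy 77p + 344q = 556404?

gcd(344, 77):
  344 = 4×77 + 36
  77 = 2×36 + 5
  36 = 7×5 + 1
  5 = 5×1
so gcd(344, 77) = 1.
Back-substitute for Bézout coefficients:
  1 = 36 - 7×5
  ... = 77×(-67) + 344×(15)
Scale by 556404: one solution is (-37279068, 8346060). Reduce p mod 344: (212, 1570).
General: p = 212 + 344t, q = 1570 - 77t.
p ≥ 0 ⇒ t ≥ 0; q ≥ 0 ⇒ t ≤ 20. So t ∈ [0, 20]: 21 solutions.

21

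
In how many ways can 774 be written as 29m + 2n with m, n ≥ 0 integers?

gcd(29, 2) = 1.
By Bézout, 29*(1) + 2*(-14) = 1.
One solution: (0, 387).
General: m = 0 + 2t, n = 387 - 29t.
m ≥ 0 ⇒ t ≥ 0; n ≥ 0 ⇒ t ≤ 13. So t ∈ [0, 13]: 14 solutions.

14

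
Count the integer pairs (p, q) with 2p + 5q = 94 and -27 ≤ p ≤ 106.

gcd(5, 2) = 1  (5 = 2*2 + 1, 2 = 2*1).
Back-substituting, 2*(-2) + 5*(1) = 1.
Scale by 94: particular solution (-188, 94); reduce p mod 5: (2, 18).
General solution: p = 2 + 5t, q = 18 - 2t for integer t.
-27 ≤ 2 + 5t ≤ 106 gives t ∈ [-5, 20], which is 26 values.

26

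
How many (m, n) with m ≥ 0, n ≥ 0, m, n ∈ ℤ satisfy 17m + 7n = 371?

4

gcd(17, 7):
  17 = 2·7 + 3
  7 = 2·3 + 1
  3 = 3·1
so gcd(17, 7) = 1.
Back-substitute for Bézout coefficients:
  1 = 7 - 2·3
  ... = 17·(-2) + 7·(5)
Scale by 371: one solution is (-742, 1855). Reduce m mod 7: (0, 53).
General: m = 0 + 7t, n = 53 - 17t.
m ≥ 0 ⇒ t ≥ 0; n ≥ 0 ⇒ t ≤ 3. So t ∈ [0, 3]: 4 solutions.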